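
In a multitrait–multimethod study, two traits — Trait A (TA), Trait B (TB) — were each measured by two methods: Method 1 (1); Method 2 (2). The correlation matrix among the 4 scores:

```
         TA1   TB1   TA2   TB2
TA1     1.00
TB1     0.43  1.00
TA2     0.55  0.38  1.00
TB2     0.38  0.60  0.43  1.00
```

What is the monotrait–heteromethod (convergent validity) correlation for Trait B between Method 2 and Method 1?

Same trait (TB), different methods: r(TB2, TB1) = 0.60.

0.60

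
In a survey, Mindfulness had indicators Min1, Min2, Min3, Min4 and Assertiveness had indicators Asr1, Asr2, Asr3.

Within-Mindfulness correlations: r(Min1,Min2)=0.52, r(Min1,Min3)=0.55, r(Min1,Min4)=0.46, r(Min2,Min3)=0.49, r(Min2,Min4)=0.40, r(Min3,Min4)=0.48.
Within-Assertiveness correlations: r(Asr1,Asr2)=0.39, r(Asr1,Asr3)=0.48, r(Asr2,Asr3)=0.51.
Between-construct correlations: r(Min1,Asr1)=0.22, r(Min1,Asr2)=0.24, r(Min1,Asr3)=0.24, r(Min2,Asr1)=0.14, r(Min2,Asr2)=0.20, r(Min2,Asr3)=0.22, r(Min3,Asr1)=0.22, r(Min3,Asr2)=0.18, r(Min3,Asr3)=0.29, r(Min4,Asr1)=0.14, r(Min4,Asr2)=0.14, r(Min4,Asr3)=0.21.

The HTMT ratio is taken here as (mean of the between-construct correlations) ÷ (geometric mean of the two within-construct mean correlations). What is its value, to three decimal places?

0.431

Between-construct mean = 2.44/12 = 0.2033.
Mean within-Min = 2.90/6 = 0.4833; mean within-Asr = 1.38/3 = 0.4600.
Geometric mean = √(0.4833 × 0.4600) = 0.4715.
HTMT = 0.2033 / 0.4715 = 0.431.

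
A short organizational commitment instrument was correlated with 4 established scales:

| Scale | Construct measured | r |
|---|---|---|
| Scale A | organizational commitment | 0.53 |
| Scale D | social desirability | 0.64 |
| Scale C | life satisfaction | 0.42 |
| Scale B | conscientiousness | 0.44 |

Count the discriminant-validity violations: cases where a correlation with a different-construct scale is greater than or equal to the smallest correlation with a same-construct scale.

1

Convergent (same construct = organizational commitment): Scale A.
Smallest convergent = 0.53. Discriminant values: 0.64, 0.42, 0.44; count ≥ 0.53 → 1.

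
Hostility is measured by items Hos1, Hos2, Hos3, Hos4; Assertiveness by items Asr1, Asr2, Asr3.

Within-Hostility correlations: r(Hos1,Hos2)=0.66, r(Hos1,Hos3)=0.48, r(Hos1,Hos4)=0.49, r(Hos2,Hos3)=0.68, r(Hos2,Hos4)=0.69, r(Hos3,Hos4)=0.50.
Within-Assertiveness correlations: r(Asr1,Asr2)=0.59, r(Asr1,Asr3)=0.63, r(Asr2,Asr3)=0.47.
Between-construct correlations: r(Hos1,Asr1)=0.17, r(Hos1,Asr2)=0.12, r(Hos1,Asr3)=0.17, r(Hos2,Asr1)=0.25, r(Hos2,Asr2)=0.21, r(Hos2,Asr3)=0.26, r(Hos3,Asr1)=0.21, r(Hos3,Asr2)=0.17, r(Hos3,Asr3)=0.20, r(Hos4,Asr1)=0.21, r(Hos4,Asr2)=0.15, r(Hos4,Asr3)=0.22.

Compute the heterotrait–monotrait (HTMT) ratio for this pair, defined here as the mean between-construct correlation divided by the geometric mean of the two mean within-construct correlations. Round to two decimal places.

0.34

Mean between = 2.34/12 = 0.1950.
Mean within-Hos = 3.50/6 = 0.5833; mean within-Asr = 1.69/3 = 0.5633.
Geometric mean = √(0.5833 × 0.5633) = 0.5732.
HTMT = 0.1950 / 0.5732 = 0.34.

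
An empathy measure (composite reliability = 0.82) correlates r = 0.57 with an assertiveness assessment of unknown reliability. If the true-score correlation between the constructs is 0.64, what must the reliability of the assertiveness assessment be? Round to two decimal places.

0.97

r_true = r_obs / √(r_xx · r_yy) ⇒ 0.64 = 0.57 / √(0.82 · r_yy).
√(0.82 · r_yy) = 0.57 / 0.64 = 0.8906; 0.82 · r_yy = 0.7932; r_yy = 0.7932 / 0.82 ≈ 0.97.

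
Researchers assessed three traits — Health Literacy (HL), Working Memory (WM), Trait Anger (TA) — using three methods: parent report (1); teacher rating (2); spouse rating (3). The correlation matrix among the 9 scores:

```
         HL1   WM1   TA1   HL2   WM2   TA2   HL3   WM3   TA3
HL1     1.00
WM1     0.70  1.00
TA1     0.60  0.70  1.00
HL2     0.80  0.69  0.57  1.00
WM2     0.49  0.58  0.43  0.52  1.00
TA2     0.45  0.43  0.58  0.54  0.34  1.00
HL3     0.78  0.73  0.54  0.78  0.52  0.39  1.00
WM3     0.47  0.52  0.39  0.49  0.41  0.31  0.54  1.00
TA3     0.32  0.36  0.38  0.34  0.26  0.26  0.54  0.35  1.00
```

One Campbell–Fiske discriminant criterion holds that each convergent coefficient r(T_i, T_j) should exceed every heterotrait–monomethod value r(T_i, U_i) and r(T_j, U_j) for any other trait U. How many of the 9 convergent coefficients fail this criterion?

6

Checking each validity diagonal entry against its comparison values:
HL (methods 1·2): 0.80 vs {0.70, 0.52, 0.60, 0.54} → pass.
HL (methods 1·3): 0.78 vs {0.70, 0.54, 0.60, 0.54} → pass.
HL (methods 2·3): 0.78 vs {0.52, 0.54, 0.54, 0.54} → pass.
WM (methods 1·2): 0.58 vs {0.70, 0.52, 0.70, 0.34} → fail.
WM (methods 1·3): 0.52 vs {0.70, 0.54, 0.70, 0.35} → fail.
WM (methods 2·3): 0.41 vs {0.52, 0.54, 0.34, 0.35} → fail.
TA (methods 1·2): 0.58 vs {0.60, 0.54, 0.70, 0.34} → fail.
TA (methods 1·3): 0.38 vs {0.60, 0.54, 0.70, 0.35} → fail.
TA (methods 2·3): 0.26 vs {0.54, 0.54, 0.34, 0.35} → fail.
6 of 9 fail.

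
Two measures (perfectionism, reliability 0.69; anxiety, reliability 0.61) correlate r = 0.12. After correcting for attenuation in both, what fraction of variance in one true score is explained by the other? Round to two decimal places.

Disattenuated r = 0.12 / √(0.69 × 0.61) = 0.12 / 0.6488 = 0.1850.
Shared true-score variance = 0.1850² = 0.0342 ≈ 0.03.

0.03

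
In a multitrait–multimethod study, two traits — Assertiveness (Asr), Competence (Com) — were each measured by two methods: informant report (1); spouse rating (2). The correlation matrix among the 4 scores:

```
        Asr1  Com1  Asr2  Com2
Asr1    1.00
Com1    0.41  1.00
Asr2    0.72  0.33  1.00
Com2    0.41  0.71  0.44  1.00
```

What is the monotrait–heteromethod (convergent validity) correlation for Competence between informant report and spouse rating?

Same trait (Com), different methods: r(Com1, Com2) = 0.71.

0.71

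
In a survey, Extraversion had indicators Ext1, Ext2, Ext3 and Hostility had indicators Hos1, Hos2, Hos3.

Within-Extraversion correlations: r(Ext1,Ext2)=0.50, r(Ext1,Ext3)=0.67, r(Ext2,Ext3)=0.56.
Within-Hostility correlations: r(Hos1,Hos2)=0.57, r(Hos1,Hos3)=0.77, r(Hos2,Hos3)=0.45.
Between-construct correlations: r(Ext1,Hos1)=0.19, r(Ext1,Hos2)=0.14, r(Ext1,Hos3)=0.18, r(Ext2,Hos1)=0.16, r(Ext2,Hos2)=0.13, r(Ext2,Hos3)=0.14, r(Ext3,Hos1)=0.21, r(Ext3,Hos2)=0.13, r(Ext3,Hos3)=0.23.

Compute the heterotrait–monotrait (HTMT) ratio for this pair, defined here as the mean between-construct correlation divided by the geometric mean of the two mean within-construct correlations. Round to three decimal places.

0.286

Mean between = 1.51/9 = 0.1678.
Mean within-Ext = 1.73/3 = 0.5767; mean within-Hos = 1.79/3 = 0.5967.
Geometric mean = √(0.5767 × 0.5967) = 0.5866.
HTMT = 0.1678 / 0.5866 = 0.286.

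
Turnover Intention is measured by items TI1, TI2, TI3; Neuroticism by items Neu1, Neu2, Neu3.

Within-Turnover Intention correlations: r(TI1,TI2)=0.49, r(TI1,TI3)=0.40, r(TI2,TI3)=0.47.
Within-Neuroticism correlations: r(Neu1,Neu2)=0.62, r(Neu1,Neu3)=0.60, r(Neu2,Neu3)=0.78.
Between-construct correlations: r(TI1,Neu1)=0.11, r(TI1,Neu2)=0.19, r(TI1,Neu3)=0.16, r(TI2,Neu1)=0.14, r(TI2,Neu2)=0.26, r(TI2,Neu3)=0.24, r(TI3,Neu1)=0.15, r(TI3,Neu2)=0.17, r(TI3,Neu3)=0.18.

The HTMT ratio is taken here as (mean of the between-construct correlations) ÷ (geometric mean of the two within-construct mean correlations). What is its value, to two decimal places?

Mean between = 1.60/9 = 0.1778.
Mean within-TI = 1.36/3 = 0.4533; mean within-Neu = 2.00/3 = 0.6667.
Geometric mean = √(0.4533 × 0.6667) = 0.5497.
HTMT = 0.1778 / 0.5497 = 0.32.

0.32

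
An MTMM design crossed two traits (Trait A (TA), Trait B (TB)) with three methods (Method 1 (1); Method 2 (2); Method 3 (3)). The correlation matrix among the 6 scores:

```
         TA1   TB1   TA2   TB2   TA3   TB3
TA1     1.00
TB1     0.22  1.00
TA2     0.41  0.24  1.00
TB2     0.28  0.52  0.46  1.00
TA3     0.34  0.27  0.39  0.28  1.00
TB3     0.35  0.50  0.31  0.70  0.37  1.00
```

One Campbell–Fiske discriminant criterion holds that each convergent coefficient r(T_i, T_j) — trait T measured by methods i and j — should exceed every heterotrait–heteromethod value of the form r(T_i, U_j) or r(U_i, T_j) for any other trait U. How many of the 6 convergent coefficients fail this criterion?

Each convergent coefficient versus the relevant comparison correlations:
TA (methods 1·2): 0.41 vs {0.28, 0.24} → pass.
TA (methods 1·3): 0.34 vs {0.35, 0.27} → fail.
TA (methods 2·3): 0.39 vs {0.31, 0.28} → pass.
TB (methods 1·2): 0.52 vs {0.24, 0.28} → pass.
TB (methods 1·3): 0.50 vs {0.27, 0.35} → pass.
TB (methods 2·3): 0.70 vs {0.28, 0.31} → pass.
1 of 6 fail.

1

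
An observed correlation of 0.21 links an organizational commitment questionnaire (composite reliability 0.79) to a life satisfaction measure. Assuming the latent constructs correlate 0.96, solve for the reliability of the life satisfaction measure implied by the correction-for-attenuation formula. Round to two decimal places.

0.06

r_true = r_obs / √(r_xx · r_yy) ⇒ 0.96 = 0.21 / √(0.79 · r_yy).
√(0.79 · r_yy) = 0.21 / 0.96 = 0.2188; 0.79 · r_yy = 0.0479; r_yy = 0.0479 / 0.79 ≈ 0.06.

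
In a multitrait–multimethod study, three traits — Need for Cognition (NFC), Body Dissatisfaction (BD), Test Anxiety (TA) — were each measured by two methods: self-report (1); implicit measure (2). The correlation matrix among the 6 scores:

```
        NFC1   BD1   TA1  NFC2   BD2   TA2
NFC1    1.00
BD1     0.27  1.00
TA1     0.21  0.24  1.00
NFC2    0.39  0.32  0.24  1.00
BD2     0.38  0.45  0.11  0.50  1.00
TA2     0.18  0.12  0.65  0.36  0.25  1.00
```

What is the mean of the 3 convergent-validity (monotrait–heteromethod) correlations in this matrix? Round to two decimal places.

Convergent values: 0.39, 0.45, 0.65; mean = 1.49/3 = 0.50.

0.50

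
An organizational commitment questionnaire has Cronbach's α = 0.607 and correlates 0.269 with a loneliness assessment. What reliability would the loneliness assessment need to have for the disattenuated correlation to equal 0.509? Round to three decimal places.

r_true = r_obs / √(r_xx · r_yy) ⇒ 0.509 = 0.269 / √(0.607 · r_yy).
√(0.607 · r_yy) = 0.269 / 0.509 = 0.5285; 0.607 · r_yy = 0.2793; r_yy = 0.2793 / 0.607 ≈ 0.460.

0.460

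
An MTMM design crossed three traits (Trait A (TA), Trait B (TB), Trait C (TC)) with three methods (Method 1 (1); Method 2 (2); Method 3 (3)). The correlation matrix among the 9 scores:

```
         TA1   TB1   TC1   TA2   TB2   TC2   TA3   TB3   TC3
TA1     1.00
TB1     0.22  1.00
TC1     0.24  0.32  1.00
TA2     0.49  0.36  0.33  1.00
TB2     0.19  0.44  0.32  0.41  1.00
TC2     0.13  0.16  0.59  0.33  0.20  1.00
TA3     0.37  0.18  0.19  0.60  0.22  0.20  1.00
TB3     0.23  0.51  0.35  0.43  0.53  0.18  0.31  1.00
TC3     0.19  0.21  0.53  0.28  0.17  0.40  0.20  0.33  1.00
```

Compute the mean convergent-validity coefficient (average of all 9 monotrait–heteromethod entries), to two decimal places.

0.50

Convergent values: 0.49, 0.37, 0.60, 0.44, 0.51, 0.53, 0.59, 0.53, 0.40; mean = 4.46/9 = 0.50.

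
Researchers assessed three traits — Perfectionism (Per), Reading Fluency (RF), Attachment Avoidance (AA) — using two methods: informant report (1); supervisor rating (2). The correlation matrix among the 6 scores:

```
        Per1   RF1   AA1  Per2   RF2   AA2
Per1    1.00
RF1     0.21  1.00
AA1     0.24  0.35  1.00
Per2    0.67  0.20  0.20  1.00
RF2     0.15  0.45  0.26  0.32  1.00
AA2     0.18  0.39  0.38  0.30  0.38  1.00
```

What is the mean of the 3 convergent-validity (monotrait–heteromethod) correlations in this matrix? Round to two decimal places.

Convergent values: 0.67, 0.45, 0.38; mean = 1.50/3 = 0.50.

0.50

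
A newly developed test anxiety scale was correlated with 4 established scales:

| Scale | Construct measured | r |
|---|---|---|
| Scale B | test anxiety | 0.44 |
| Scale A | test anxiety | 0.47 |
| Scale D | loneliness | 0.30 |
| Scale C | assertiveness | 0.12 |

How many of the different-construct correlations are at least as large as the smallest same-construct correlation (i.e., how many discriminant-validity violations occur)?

0

Convergent (same construct = test anxiety): Scale B, Scale A.
Smallest convergent = 0.44. Discriminant values: 0.30, 0.12; count ≥ 0.44 → 0.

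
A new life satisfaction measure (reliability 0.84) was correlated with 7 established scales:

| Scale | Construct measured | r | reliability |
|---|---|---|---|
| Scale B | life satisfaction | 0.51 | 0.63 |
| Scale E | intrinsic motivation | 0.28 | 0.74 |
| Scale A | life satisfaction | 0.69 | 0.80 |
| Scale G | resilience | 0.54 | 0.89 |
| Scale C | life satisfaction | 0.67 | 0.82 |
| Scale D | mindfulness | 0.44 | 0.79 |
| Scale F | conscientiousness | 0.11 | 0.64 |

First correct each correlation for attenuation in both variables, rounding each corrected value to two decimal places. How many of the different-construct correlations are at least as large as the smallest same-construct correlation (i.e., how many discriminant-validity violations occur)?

0

Disattenuated r (r / √(r_scale · r_new)):
  Scale B (conv): 0.51 / √(0.63·0.84) = 0.70
  Scale E (disc): 0.28 / √(0.74·0.84) = 0.36
  Scale A (conv): 0.69 / √(0.80·0.84) = 0.84
  Scale G (disc): 0.54 / √(0.89·0.84) = 0.62
  Scale C (conv): 0.67 / √(0.82·0.84) = 0.81
  Scale D (disc): 0.44 / √(0.79·0.84) = 0.54
  Scale F (disc): 0.11 / √(0.64·0.84) = 0.15
Smallest convergent = 0.70. Discriminant values: 0.36, 0.62, 0.54, 0.15; count ≥ 0.70 → 0.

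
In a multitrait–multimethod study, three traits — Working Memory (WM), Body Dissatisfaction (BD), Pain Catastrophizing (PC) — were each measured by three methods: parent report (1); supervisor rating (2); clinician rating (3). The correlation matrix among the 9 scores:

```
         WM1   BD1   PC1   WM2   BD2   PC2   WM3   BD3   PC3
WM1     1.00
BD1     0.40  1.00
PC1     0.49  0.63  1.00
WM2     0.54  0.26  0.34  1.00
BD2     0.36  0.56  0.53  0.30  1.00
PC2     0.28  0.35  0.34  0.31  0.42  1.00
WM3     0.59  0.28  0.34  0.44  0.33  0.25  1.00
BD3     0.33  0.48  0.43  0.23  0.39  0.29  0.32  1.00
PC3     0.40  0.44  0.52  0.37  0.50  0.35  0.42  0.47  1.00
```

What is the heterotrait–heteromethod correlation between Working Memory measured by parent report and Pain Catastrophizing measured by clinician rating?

Different traits and methods: r(WM1, PC3) = 0.40.

0.40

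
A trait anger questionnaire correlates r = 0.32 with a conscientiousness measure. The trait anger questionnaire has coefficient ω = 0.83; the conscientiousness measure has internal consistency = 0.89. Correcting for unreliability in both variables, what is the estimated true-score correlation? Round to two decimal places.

0.37

r_true = r_obs / √(r_xx · r_yy) = 0.32 / √(0.83 × 0.89) = 0.32 / √0.7387 = 0.32 / 0.8595 ≈ 0.37.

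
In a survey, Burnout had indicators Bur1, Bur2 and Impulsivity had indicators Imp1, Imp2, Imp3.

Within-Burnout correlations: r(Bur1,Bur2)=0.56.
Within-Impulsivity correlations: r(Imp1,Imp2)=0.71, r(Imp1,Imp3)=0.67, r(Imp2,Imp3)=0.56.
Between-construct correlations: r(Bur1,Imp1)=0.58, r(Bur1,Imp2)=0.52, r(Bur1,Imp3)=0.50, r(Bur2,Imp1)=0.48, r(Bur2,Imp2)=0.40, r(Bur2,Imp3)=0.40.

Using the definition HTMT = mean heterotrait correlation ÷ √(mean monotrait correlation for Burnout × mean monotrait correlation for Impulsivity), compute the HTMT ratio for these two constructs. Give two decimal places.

Between-construct mean = 2.88/6 = 0.4800.
Mean within-Bur = 0.56/1 = 0.5600; mean within-Imp = 1.94/3 = 0.6467.
Geometric mean = √(0.5600 × 0.6467) = 0.6018.
HTMT = 0.4800 / 0.6018 = 0.80.

0.80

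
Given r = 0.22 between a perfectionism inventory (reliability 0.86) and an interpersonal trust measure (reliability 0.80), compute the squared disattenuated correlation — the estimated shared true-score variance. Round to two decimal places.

Disattenuated r = 0.22 / √(0.86 × 0.80) = 0.22 / 0.8295 = 0.2652.
Shared true-score variance = 0.2652² = 0.0703 ≈ 0.07.

0.07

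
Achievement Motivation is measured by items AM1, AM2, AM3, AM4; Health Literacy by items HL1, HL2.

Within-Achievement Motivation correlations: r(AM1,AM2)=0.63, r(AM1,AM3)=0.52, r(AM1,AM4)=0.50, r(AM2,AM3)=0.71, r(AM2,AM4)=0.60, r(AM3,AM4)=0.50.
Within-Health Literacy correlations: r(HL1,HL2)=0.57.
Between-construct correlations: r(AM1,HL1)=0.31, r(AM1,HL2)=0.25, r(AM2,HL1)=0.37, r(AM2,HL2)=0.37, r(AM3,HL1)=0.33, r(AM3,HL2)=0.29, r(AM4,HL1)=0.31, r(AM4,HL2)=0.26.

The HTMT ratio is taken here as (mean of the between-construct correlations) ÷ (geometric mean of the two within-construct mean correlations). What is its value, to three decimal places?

Mean heterotrait r = 2.49/8 = 0.3113.
Mean within-AM = 3.46/6 = 0.5767; mean within-HL = 0.57/1 = 0.5700.
Geometric mean = √(0.5767 × 0.5700) = 0.5733.
HTMT = 0.3113 / 0.5733 = 0.543.

0.543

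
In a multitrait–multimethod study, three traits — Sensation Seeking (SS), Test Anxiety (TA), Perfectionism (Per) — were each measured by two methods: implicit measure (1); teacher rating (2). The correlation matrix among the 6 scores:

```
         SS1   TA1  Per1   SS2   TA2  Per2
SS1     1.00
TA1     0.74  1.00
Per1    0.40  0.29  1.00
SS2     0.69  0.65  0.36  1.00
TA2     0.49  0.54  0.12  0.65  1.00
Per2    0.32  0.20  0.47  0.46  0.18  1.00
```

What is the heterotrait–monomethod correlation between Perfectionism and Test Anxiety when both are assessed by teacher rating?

Different traits, same method: r(Per2, TA2) = 0.18.

0.18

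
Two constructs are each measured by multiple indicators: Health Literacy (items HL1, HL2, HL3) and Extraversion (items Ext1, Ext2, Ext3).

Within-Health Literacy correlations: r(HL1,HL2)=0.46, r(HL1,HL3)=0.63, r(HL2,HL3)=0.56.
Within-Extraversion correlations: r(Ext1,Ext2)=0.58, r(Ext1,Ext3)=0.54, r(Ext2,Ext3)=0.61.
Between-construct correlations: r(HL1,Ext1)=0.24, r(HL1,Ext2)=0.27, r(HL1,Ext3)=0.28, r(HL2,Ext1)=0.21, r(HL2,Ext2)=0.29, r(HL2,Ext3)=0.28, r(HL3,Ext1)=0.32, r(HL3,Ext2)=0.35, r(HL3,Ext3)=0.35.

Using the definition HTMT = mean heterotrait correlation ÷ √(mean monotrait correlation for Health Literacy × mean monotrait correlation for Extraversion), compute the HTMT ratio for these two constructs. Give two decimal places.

Mean heterotrait r = 2.59/9 = 0.2878.
Mean within-HL = 1.65/3 = 0.5500; mean within-Ext = 1.73/3 = 0.5767.
Geometric mean = √(0.5500 × 0.5767) = 0.5632.
HTMT = 0.2878 / 0.5632 = 0.51.

0.51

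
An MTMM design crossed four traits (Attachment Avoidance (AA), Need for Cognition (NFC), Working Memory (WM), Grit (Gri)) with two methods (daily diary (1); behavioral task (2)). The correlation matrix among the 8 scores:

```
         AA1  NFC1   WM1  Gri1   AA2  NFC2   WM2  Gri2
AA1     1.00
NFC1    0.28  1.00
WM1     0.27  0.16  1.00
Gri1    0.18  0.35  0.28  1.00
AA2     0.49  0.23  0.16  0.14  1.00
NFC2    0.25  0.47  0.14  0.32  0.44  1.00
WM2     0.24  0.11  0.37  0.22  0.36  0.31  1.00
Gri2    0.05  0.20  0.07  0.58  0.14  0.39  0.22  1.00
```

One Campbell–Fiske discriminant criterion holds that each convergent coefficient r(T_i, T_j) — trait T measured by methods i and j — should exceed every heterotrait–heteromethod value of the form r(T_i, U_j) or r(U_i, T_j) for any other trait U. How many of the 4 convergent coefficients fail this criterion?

0

Each convergent coefficient versus the relevant comparison correlations:
AA (methods 1·2): 0.49 vs {0.25, 0.23, 0.24, 0.16, 0.05, 0.14} → pass.
NFC (methods 1·2): 0.47 vs {0.23, 0.25, 0.11, 0.14, 0.20, 0.32} → pass.
WM (methods 1·2): 0.37 vs {0.16, 0.24, 0.14, 0.11, 0.07, 0.22} → pass.
Gri (methods 1·2): 0.58 vs {0.14, 0.05, 0.32, 0.20, 0.22, 0.07} → pass.
0 of 4 fail.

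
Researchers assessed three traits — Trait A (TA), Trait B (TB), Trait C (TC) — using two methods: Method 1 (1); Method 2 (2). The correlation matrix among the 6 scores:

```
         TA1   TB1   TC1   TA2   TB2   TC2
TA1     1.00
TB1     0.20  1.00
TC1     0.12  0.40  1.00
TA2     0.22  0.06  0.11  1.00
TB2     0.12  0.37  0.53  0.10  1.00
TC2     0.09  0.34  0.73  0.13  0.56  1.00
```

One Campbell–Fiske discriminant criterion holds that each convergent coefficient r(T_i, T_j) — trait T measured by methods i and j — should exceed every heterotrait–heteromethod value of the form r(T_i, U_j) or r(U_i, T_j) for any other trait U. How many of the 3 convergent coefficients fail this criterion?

Convergent coefficients and their comparison sets:
TA (methods 1·2): 0.22 vs {0.12, 0.06, 0.09, 0.11} → pass.
TB (methods 1·2): 0.37 vs {0.06, 0.12, 0.34, 0.53} → fail.
TC (methods 1·2): 0.73 vs {0.11, 0.09, 0.53, 0.34} → pass.
1 of 3 fail.

1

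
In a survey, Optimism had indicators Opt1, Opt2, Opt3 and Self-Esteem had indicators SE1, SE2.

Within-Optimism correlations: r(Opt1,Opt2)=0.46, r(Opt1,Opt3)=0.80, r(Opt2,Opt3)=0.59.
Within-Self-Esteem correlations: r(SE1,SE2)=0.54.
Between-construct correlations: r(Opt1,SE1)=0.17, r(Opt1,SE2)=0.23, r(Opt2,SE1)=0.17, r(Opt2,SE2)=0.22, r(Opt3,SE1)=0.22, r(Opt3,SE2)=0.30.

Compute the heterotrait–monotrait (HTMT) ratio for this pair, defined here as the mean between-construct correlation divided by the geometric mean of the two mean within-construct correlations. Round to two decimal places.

0.38

Between-construct mean = 1.31/6 = 0.2183.
Mean within-Opt = 1.85/3 = 0.6167; mean within-SE = 0.54/1 = 0.5400.
Geometric mean = √(0.6167 × 0.5400) = 0.5771.
HTMT = 0.2183 / 0.5771 = 0.38.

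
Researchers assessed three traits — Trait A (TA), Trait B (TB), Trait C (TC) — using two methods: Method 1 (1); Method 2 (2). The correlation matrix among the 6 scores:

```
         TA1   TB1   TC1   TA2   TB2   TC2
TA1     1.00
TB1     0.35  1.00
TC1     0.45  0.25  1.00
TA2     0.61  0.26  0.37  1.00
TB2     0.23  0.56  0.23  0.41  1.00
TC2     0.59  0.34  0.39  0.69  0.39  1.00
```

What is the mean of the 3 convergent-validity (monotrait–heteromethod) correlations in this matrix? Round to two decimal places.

0.52

Convergent values: 0.61, 0.56, 0.39; mean = 1.56/3 = 0.52.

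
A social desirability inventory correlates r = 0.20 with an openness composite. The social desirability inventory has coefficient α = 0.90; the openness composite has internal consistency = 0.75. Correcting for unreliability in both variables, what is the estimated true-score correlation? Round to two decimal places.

r_true = r_obs / √(r_xx · r_yy) = 0.20 / √(0.90 × 0.75) = 0.20 / √0.6750 = 0.20 / 0.8216 ≈ 0.24.

0.24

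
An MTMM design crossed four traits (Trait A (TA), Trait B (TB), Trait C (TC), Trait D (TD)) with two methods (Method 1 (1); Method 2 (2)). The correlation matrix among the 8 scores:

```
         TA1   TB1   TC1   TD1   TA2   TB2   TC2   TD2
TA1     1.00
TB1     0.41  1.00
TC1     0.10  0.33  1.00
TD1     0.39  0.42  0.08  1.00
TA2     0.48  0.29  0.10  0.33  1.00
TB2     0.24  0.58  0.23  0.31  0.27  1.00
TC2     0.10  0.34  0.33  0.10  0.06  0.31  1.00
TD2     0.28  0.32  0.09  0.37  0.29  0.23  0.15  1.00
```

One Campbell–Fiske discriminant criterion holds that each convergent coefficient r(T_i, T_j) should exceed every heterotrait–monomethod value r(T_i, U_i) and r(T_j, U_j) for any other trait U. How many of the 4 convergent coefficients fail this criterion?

2

Checking each validity diagonal entry against its comparison values:
TA (methods 1·2): 0.48 vs {0.41, 0.27, 0.10, 0.06, 0.39, 0.29} → pass.
TB (methods 1·2): 0.58 vs {0.41, 0.27, 0.33, 0.31, 0.42, 0.23} → pass.
TC (methods 1·2): 0.33 vs {0.10, 0.06, 0.33, 0.31, 0.08, 0.15} → fail.
TD (methods 1·2): 0.37 vs {0.39, 0.29, 0.42, 0.23, 0.08, 0.15} → fail.
2 of 4 fail.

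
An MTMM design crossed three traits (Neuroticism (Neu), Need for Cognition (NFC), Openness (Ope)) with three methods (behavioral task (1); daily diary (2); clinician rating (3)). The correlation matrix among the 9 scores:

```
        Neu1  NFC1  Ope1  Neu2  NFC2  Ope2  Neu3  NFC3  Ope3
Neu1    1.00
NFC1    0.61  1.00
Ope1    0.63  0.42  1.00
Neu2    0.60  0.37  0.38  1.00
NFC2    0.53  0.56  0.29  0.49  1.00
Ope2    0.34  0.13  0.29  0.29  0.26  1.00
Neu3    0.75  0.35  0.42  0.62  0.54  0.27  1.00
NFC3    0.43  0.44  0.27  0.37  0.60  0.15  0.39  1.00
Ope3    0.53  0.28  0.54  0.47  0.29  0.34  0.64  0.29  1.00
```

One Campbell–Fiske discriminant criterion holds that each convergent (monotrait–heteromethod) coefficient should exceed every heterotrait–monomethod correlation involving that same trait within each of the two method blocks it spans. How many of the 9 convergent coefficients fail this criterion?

7

Convergent coefficients and their comparison sets:
Neu (methods 1·2): 0.60 vs {0.61, 0.49, 0.63, 0.29} → fail.
Neu (methods 1·3): 0.75 vs {0.61, 0.39, 0.63, 0.64} → pass.
Neu (methods 2·3): 0.62 vs {0.49, 0.39, 0.29, 0.64} → fail.
NFC (methods 1·2): 0.56 vs {0.61, 0.49, 0.42, 0.26} → fail.
NFC (methods 1·3): 0.44 vs {0.61, 0.39, 0.42, 0.29} → fail.
NFC (methods 2·3): 0.60 vs {0.49, 0.39, 0.26, 0.29} → pass.
Ope (methods 1·2): 0.29 vs {0.63, 0.29, 0.42, 0.26} → fail.
Ope (methods 1·3): 0.54 vs {0.63, 0.64, 0.42, 0.29} → fail.
Ope (methods 2·3): 0.34 vs {0.29, 0.64, 0.26, 0.29} → fail.
7 of 9 fail.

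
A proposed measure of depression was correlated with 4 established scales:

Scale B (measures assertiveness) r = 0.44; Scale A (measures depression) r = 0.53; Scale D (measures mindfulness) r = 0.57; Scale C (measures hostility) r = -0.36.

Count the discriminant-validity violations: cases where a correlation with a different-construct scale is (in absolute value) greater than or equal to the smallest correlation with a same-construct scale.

Convergent (same construct = depression): Scale A.
Smallest convergent = 0.53. Discriminant |r|: 0.44, 0.57, 0.36; count ≥ 0.53 → 1.

1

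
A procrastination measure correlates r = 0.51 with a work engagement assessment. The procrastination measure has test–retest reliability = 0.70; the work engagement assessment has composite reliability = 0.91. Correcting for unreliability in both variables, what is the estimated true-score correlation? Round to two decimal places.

0.64

r_true = r_obs / √(r_xx · r_yy) = 0.51 / √(0.70 × 0.91) = 0.51 / √0.6370 = 0.51 / 0.7981 ≈ 0.64.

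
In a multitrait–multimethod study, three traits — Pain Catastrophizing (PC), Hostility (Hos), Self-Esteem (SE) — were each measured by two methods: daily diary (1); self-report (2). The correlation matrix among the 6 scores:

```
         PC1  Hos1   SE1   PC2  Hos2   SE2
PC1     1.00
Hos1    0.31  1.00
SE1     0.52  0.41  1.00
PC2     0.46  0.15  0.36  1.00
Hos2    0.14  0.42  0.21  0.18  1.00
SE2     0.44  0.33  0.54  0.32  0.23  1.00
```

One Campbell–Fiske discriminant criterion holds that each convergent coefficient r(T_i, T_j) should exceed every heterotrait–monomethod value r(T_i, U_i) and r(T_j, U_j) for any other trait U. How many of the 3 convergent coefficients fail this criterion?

Convergent coefficients and their comparison sets:
PC (methods 1·2): 0.46 vs {0.31, 0.18, 0.52, 0.32} → fail.
Hos (methods 1·2): 0.42 vs {0.31, 0.18, 0.41, 0.23} → pass.
SE (methods 1·2): 0.54 vs {0.52, 0.32, 0.41, 0.23} → pass.
1 of 3 fail.

1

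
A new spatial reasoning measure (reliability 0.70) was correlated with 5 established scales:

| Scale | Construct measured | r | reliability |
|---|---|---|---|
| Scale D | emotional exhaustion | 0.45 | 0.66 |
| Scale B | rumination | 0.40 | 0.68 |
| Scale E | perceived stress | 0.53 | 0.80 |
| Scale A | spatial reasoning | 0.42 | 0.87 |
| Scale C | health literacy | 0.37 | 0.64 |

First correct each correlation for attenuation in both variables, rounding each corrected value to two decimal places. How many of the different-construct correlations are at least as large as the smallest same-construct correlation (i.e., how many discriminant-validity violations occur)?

4

Disattenuated r (r / √(r_scale · r_new)):
  Scale D (disc): 0.45 / √(0.66·0.70) = 0.66
  Scale B (disc): 0.40 / √(0.68·0.70) = 0.58
  Scale E (disc): 0.53 / √(0.80·0.70) = 0.71
  Scale A (conv): 0.42 / √(0.87·0.70) = 0.54
  Scale C (disc): 0.37 / √(0.64·0.70) = 0.55
Smallest convergent = 0.54. Discriminant values: 0.66, 0.58, 0.71, 0.55; count ≥ 0.54 → 4.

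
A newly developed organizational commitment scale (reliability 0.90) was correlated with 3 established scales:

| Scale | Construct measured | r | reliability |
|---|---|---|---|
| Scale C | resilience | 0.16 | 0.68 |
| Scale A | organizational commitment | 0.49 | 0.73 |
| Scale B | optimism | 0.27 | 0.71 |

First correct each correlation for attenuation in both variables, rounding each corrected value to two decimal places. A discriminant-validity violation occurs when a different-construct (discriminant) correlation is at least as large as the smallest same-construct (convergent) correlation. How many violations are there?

Disattenuated r (r / √(r_scale · r_new)):
  Scale C (disc): 0.16 / √(0.68·0.90) = 0.20
  Scale A (conv): 0.49 / √(0.73·0.90) = 0.60
  Scale B (disc): 0.27 / √(0.71·0.90) = 0.34
Smallest convergent = 0.60. Discriminant values: 0.20, 0.34; count ≥ 0.60 → 0.

0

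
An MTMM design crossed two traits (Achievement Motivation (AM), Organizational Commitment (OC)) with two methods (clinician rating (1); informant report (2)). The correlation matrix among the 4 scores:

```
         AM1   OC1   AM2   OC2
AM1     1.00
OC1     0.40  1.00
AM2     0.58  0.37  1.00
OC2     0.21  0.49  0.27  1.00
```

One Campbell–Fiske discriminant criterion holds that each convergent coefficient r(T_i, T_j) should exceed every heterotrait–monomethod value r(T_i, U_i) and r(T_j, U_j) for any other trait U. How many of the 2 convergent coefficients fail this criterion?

0

Checking each validity diagonal entry against its comparison values:
AM (methods 1·2): 0.58 vs {0.40, 0.27} → pass.
OC (methods 1·2): 0.49 vs {0.40, 0.27} → pass.
0 of 2 fail.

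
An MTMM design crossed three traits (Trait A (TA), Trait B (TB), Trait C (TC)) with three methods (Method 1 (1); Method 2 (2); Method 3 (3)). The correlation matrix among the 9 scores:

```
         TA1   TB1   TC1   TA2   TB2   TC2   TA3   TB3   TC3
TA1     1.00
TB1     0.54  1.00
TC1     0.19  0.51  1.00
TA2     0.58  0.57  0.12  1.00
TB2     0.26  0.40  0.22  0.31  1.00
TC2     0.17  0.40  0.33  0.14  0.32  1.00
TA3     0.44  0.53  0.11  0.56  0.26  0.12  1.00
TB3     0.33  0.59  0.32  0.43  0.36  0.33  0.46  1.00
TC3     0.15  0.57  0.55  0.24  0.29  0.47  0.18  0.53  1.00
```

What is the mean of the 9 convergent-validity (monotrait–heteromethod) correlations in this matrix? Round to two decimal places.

Convergent values: 0.58, 0.44, 0.56, 0.40, 0.59, 0.36, 0.33, 0.55, 0.47; mean = 4.28/9 = 0.48.

0.48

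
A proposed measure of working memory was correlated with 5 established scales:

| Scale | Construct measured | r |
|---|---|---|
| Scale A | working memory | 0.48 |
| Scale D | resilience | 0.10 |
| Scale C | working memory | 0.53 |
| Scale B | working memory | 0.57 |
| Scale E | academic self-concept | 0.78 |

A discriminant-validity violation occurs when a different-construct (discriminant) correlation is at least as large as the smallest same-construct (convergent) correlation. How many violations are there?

Convergent (same construct = working memory): Scale A, Scale C, Scale B.
Smallest convergent = 0.48. Discriminant values: 0.10, 0.78; count ≥ 0.48 → 1.

1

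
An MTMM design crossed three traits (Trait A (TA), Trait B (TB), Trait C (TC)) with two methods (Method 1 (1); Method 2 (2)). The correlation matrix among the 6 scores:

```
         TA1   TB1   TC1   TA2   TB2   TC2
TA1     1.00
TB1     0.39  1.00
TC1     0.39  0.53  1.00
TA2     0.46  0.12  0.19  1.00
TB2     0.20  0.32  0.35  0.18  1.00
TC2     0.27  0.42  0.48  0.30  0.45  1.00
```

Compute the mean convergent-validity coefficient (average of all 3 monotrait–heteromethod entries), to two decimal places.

Convergent values: 0.46, 0.32, 0.48; mean = 1.26/3 = 0.42.

0.42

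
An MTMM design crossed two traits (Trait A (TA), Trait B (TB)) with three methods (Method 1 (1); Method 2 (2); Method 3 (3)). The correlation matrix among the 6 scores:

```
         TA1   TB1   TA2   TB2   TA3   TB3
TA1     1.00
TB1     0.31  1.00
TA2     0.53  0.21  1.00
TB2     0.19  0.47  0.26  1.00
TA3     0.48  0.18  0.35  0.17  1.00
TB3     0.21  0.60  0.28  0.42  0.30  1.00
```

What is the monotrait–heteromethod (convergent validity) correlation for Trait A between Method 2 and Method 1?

0.53

Same trait (TA), different methods: r(TA2, TA1) = 0.53.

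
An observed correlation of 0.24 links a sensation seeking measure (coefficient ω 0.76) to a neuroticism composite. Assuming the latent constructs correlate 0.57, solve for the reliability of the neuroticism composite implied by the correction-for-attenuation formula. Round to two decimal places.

0.23

r_true = r_obs / √(r_xx · r_yy) ⇒ 0.57 = 0.24 / √(0.76 · r_yy).
√(0.76 · r_yy) = 0.24 / 0.57 = 0.4211; 0.76 · r_yy = 0.1773; r_yy = 0.1773 / 0.76 ≈ 0.23.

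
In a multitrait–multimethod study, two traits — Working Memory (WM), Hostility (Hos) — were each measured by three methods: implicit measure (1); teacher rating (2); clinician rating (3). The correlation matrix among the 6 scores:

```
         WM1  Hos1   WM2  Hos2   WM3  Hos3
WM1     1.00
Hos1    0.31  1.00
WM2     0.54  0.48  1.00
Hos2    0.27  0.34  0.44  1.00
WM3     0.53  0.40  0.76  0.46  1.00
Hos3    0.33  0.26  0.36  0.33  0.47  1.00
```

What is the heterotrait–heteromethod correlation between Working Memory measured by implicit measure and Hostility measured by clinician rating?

Different traits and methods: r(WM1, Hos3) = 0.33.

0.33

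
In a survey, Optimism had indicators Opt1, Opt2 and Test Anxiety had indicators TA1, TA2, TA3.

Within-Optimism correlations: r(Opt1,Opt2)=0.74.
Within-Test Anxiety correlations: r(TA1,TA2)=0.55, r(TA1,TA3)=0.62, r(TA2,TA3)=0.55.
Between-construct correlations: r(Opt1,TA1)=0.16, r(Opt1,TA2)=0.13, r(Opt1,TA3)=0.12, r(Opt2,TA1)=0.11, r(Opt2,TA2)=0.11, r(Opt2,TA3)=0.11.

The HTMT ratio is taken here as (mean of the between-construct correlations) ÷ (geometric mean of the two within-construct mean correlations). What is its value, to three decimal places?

Mean between = 0.74/6 = 0.1233.
Mean within-Opt = 0.74/1 = 0.7400; mean within-TA = 1.72/3 = 0.5733.
Geometric mean = √(0.7400 × 0.5733) = 0.6513.
HTMT = 0.1233 / 0.6513 = 0.189.

0.189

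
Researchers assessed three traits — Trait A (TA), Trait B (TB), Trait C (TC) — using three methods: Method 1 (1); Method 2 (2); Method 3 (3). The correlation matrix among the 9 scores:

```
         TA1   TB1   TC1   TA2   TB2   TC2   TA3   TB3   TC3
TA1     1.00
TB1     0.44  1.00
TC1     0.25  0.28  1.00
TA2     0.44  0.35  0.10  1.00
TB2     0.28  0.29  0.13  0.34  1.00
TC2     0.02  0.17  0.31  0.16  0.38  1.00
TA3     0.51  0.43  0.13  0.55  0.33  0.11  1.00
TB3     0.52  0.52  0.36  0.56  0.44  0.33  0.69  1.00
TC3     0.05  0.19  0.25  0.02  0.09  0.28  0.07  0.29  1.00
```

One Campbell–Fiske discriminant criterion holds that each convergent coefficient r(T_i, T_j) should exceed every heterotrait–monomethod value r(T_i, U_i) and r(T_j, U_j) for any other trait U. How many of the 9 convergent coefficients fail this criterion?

9

Each convergent coefficient versus the relevant comparison correlations:
TA (methods 1·2): 0.44 vs {0.44, 0.34, 0.25, 0.16} → fail.
TA (methods 1·3): 0.51 vs {0.44, 0.69, 0.25, 0.07} → fail.
TA (methods 2·3): 0.55 vs {0.34, 0.69, 0.16, 0.07} → fail.
TB (methods 1·2): 0.29 vs {0.44, 0.34, 0.28, 0.38} → fail.
TB (methods 1·3): 0.52 vs {0.44, 0.69, 0.28, 0.29} → fail.
TB (methods 2·3): 0.44 vs {0.34, 0.69, 0.38, 0.29} → fail.
TC (methods 1·2): 0.31 vs {0.25, 0.16, 0.28, 0.38} → fail.
TC (methods 1·3): 0.25 vs {0.25, 0.07, 0.28, 0.29} → fail.
TC (methods 2·3): 0.28 vs {0.16, 0.07, 0.38, 0.29} → fail.
9 of 9 fail.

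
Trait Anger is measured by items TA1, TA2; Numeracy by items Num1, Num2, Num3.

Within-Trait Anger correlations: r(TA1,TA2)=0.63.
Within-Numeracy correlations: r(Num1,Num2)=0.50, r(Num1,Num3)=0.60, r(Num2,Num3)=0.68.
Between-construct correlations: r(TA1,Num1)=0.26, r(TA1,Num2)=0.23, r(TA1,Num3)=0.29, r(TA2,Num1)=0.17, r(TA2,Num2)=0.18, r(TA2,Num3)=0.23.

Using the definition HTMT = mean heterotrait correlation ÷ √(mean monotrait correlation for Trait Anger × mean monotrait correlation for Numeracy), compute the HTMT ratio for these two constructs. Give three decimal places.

0.371

Mean between = 1.36/6 = 0.2267.
Mean within-TA = 0.63/1 = 0.6300; mean within-Num = 1.78/3 = 0.5933.
Geometric mean = √(0.6300 × 0.5933) = 0.6114.
HTMT = 0.2267 / 0.6114 = 0.371.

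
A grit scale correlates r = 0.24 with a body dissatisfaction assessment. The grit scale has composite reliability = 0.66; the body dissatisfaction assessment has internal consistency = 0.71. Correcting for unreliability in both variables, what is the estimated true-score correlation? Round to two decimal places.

r_true = r_obs / √(r_xx · r_yy) = 0.24 / √(0.66 × 0.71) = 0.24 / √0.4686 = 0.24 / 0.6845 ≈ 0.35.

0.35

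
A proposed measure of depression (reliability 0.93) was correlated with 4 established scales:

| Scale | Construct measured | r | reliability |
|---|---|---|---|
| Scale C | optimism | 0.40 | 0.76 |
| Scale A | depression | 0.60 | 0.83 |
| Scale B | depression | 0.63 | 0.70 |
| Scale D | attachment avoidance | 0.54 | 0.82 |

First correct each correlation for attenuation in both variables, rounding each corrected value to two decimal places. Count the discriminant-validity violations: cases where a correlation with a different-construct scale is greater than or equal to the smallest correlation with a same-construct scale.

Disattenuated r (r / √(r_scale · r_new)):
  Scale C (disc): 0.40 / √(0.76·0.93) = 0.48
  Scale A (conv): 0.60 / √(0.83·0.93) = 0.68
  Scale B (conv): 0.63 / √(0.70·0.93) = 0.78
  Scale D (disc): 0.54 / √(0.82·0.93) = 0.62
Smallest convergent = 0.68. Discriminant values: 0.48, 0.62; count ≥ 0.68 → 0.

0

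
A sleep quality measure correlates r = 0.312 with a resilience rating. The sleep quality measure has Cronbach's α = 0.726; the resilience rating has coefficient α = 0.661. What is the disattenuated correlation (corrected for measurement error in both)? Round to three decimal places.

0.450

r_true = r_obs / √(r_xx · r_yy) = 0.312 / √(0.726 × 0.661) = 0.312 / √0.479886 = 0.312 / 0.6927 ≈ 0.450.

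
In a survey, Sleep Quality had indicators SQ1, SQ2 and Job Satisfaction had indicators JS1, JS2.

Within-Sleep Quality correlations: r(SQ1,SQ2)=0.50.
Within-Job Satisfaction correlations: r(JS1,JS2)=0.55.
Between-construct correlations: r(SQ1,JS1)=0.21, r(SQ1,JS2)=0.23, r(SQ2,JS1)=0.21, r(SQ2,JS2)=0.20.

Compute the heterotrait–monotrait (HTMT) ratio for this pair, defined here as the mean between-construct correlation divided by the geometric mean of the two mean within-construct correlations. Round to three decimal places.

0.405

Between-construct mean = 0.85/4 = 0.2125.
Mean within-SQ = 0.50/1 = 0.5000; mean within-JS = 0.55/1 = 0.5500.
Geometric mean = √(0.5000 × 0.5500) = 0.5244.
HTMT = 0.2125 / 0.5244 = 0.405.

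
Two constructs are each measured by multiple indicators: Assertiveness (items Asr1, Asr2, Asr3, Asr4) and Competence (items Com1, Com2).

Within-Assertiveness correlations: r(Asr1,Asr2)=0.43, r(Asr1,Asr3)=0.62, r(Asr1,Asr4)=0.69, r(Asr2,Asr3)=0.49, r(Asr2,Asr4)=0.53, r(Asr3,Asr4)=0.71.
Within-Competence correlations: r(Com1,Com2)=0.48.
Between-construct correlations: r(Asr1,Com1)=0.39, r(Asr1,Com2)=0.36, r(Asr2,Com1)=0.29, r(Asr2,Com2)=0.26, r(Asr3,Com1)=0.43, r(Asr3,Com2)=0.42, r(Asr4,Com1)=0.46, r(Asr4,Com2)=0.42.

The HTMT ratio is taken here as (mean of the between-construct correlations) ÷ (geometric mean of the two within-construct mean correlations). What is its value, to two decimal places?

Mean between = 3.03/8 = 0.3788.
Mean within-Asr = 3.47/6 = 0.5783; mean within-Com = 0.48/1 = 0.4800.
Geometric mean = √(0.5783 × 0.4800) = 0.5269.
HTMT = 0.3788 / 0.5269 = 0.72.

0.72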